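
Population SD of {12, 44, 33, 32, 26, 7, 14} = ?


Mean = 24.0000
Variance = 154.5714
SD = sqrt(154.5714) = 12.4327

SD = 12.4327


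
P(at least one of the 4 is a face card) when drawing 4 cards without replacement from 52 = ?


P(at least one) = 1 - P(none)
P(none) = (40/52) × (39/51) × (38/50) × (37/49) = 0.337575
P(at least one) = 1 - 0.337575 = 0.6624

P = 0.6624


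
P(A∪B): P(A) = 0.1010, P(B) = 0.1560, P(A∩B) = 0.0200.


P(A∪B) = 0.1010 + 0.1560 - 0.0200
= 0.2570 - 0.0200
= 0.2370

P(A∪B) = 0.2370


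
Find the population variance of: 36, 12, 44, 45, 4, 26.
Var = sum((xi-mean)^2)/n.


Mean = 27.8333
Squared deviations: 66.6944, 250.6944, 261.3611, 294.6944, 568.0278, 3.3611
Sum = 1444.8333
Variance = 1444.8333/6 = 240.8056

Variance = 240.8056


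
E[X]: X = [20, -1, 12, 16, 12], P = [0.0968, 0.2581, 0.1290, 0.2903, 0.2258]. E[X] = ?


E[X] = 20*0.0968 - 1*0.2581 + 12*0.1290 + 16*0.2903 + 12*0.2258
= 1.9360 - 0.2581 + 1.5480 + 4.6448 + 2.7096
= 10.5803

E[X] = 10.5803


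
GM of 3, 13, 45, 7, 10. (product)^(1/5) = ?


Product = 3 × 13 × 45 × 7 × 10 = 122850
GM = 122850^(1/5) = 10.4202

GM = 10.4202


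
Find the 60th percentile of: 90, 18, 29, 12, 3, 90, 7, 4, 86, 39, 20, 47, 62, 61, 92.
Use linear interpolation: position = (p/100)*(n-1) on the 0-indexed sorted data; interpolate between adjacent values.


Sorted: 3, 4, 7, 12, 18, 20, 29, 39, 47, 61, 62, 86, 90, 90, 92
n = 15
Index = 60/100 * 14 = 8.4000
Lower = data[8] = 47, Upper = data[9] = 61
P60 = 47 + 0.4000*(14) = 52.6000

P60 = 52.6000


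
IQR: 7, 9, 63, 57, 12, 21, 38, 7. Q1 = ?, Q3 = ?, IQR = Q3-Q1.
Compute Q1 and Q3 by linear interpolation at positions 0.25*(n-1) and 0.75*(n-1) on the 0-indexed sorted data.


Sorted: 7, 7, 9, 12, 21, 38, 57, 63
Q1 (25th %ile) = 8.5000
Q3 (75th %ile) = 42.7500
IQR = 42.7500 - 8.5000 = 34.2500

IQR = 34.2500


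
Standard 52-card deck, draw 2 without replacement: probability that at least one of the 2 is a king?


P(at least one) = 1 - P(none)
P(none) = (48/52) × (47/51) = 0.850679
P(at least one) = 1 - 0.850679 = 0.1493

P = 0.1493


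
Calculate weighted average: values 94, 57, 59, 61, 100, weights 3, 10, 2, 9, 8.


Numerator = 94*3 + 57*10 + 59*2 + 61*9 + 100*8 = 2319
Denominator = 3 + 10 + 2 + 9 + 8 = 32
WM = 2319/32 = 72.4688

WM = 72.4688


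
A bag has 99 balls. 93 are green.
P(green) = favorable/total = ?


P = 93/99 = 0.9394

P = 0.9394


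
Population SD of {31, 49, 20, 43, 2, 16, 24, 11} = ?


Mean = 24.5000
Variance = 220.7500
SD = sqrt(220.7500) = 14.8577

SD = 14.8577


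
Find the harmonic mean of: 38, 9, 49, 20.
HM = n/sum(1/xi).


Sum of reciprocals = 1/38 + 1/9 + 1/49 + 1/20 = 0.207835
HM = 4/0.207835 = 19.2460

HM = 19.2460


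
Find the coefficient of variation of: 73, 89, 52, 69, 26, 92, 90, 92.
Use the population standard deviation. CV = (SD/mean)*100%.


Mean = 72.8750
SD = 22.1723
CV = (22.1723/72.8750)*100 = 30.4251%

CV = 30.4251%


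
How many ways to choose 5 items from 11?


C(11,5) = 11!/(5! × 6!)
= 39916800/(120 × 720)
= 462

C(11,5) = 462


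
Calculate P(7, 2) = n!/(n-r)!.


P(7,2) = 7!/5!
= 5040/120
= 42

P(7,2) = 42


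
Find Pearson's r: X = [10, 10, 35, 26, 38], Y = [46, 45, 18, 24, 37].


Mean X = 23.8000, Mean Y = 34.0000
SD X = 11.939849, SD Y = 11.224972
Cov = -95.200000
r = -95.200000/(11.939849*11.224972) = -0.7103

r = -0.7103


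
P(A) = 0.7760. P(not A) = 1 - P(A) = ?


P(not A) = 1 - 0.7760 = 0.2240

P(not A) = 0.2240


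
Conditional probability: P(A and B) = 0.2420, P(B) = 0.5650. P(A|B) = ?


P(A|B) = 0.2420/0.5650 = 0.4283

P(A|B) = 0.4283


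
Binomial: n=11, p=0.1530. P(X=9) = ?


C(11,9) = 55
p^9 = 4.594337e-08
(1-p)^2 = 0.717409
P = 55 * 4.594337e-08 * 0.717409 = 1.8128e-06

P(X=9) = 1.8128e-06


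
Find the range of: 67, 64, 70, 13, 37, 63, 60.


Max = 70, Min = 13
Range = 70 - 13 = 57

Range = 57


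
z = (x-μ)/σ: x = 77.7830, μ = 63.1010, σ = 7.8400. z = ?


z = (77.7830 - 63.1010)/7.8400
= 14.6820/7.8400
= 1.8727

z = 1.8727


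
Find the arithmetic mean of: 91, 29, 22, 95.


Sum = 91 + 29 + 22 + 95 = 237
n = 4
Mean = 237/4 = 59.2500

Mean = 59.2500


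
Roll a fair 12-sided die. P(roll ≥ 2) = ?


Favorable outcomes (roll ≥ 2): 11
Total outcomes = 12
P = 11/12 = 0.9167

P = 0.9167


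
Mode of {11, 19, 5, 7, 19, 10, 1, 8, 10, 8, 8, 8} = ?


Frequencies: 1:1, 5:1, 7:1, 8:4, 10:2, 11:1, 19:2
Max frequency = 4
Mode = 8

Mode = 8


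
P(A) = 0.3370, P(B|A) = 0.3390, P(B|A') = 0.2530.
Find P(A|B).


P(B) = P(B|A)*P(A) + P(B|A')*P(A')
= 0.3390*0.3370 + 0.2530*0.6630
= 0.114243 + 0.167739 = 0.281982
P(A|B) = 0.114243/0.281982 = 0.4051

P(A|B) = 0.4051


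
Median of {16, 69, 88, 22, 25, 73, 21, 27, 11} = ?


Sorted: 11, 16, 21, 22, 25, 27, 69, 73, 88
n = 9 (odd)
Middle value = 25

Median = 25


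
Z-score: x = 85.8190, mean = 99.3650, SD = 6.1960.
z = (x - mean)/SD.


z = (85.8190 - 99.3650)/6.1960
= -13.5460/6.1960
= -2.1862

z = -2.1862


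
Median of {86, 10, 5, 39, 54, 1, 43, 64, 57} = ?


Sorted: 1, 5, 10, 39, 43, 54, 57, 64, 86
n = 9 (odd)
Middle value = 43

Median = 43


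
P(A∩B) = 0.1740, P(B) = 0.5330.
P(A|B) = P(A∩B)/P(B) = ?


P(A|B) = 0.1740/0.5330 = 0.3265

P(A|B) = 0.3265


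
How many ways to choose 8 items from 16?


C(16,8) = 16!/(8! × 8!)
= 20922789888000/(40320 × 40320)
= 12870

C(16,8) = 12870


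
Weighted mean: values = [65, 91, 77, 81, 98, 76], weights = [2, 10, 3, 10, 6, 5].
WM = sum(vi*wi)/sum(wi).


Numerator = 65*2 + 91*10 + 77*3 + 81*10 + 98*6 + 76*5 = 3049
Denominator = 2 + 10 + 3 + 10 + 6 + 5 = 36
WM = 3049/36 = 84.6944

WM = 84.6944


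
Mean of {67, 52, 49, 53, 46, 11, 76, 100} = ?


Sum = 67 + 52 + 49 + 53 + 46 + 11 + 76 + 100 = 454
n = 8
Mean = 454/8 = 56.7500

Mean = 56.7500


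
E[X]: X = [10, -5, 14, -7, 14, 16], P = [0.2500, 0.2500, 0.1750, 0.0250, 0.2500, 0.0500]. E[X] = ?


E[X] = 10*0.2500 - 5*0.2500 + 14*0.1750 - 7*0.0250 + 14*0.2500 + 16*0.0500
= 2.5000 - 1.2500 + 2.4500 - 0.1750 + 3.5000 + 0.8000
= 7.8250

E[X] = 7.8250


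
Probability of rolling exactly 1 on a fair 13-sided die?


Favorable outcomes (roll = 1): 1
Total outcomes = 13
P = 1/13 = 0.0769

P = 0.0769


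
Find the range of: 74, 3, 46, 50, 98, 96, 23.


Max = 98, Min = 3
Range = 98 - 3 = 95

Range = 95


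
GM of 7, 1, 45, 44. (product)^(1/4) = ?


Product = 7 × 1 × 45 × 44 = 13860
GM = 13860^(1/4) = 10.8503

GM = 10.8503


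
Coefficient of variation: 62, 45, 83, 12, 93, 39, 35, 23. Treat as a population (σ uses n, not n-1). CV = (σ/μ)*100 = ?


Mean = 49.0000
SD = 26.5000
CV = (26.5000/49.0000)*100 = 54.0816%

CV = 54.0816%


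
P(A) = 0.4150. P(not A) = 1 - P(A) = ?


P(not A) = 1 - 0.4150 = 0.5850

P(not A) = 0.5850


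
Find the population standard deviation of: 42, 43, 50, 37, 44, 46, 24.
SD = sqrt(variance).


Mean = 40.8571
Variance = 60.6939
SD = sqrt(60.6939) = 7.7906

SD = 7.7906


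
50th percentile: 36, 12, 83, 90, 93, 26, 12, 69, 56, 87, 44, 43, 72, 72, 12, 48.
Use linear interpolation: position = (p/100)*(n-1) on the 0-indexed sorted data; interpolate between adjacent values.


Sorted: 12, 12, 12, 26, 36, 43, 44, 48, 56, 69, 72, 72, 83, 87, 90, 93
n = 16
Index = 50/100 * 15 = 7.5000
Lower = data[7] = 48, Upper = data[8] = 56
P50 = 48 + 0.5000*(8) = 52.0000

P50 = 52.0000


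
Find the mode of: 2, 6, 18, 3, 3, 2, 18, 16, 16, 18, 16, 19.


Frequencies: 2:2, 3:2, 6:1, 16:3, 18:3, 19:1
Max frequency = 3
Mode = 16, 18

Mode = 16, 18


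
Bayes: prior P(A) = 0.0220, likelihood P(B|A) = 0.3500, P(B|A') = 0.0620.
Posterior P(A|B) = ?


P(B) = P(B|A)*P(A) + P(B|A')*P(A')
= 0.3500*0.0220 + 0.0620*0.9780
= 0.007700 + 0.060636 = 0.068336
P(A|B) = 0.007700/0.068336 = 0.1127

P(A|B) = 0.1127


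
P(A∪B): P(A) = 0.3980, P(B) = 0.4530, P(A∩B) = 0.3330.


P(A∪B) = 0.3980 + 0.4530 - 0.3330
= 0.8510 - 0.3330
= 0.5180

P(A∪B) = 0.5180


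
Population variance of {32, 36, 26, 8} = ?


Mean = 25.5000
Squared deviations: 42.2500, 110.2500, 0.2500, 306.2500
Sum = 459.0000
Variance = 459.0000/4 = 114.7500

Variance = 114.7500


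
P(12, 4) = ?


P(12,4) = 12!/8!
= 479001600/40320
= 11880

P(12,4) = 11880


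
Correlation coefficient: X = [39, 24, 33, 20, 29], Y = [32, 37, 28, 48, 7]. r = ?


Mean X = 29.0000, Mean Y = 30.4000
SD X = 6.663332, SD Y = 13.484806
Cov = -37.000000
r = -37.000000/(6.663332*13.484806) = -0.4118

r = -0.4118


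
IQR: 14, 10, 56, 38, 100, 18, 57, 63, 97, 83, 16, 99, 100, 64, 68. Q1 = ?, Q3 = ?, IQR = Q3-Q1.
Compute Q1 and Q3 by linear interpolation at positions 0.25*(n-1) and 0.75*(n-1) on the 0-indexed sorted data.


Sorted: 10, 14, 16, 18, 38, 56, 57, 63, 64, 68, 83, 97, 99, 100, 100
Q1 (25th %ile) = 28.0000
Q3 (75th %ile) = 90.0000
IQR = 90.0000 - 28.0000 = 62.0000

IQR = 62.0000


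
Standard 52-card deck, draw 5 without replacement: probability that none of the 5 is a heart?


P(no hearts) = (39/52) × (38/51) × (37/50) × (36/49) × (35/48)
= 0.2215

P = 0.2215


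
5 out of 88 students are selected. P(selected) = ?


P = 5/88 = 0.0568

P = 0.0568


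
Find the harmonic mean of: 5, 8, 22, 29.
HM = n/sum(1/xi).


Sum of reciprocals = 1/5 + 1/8 + 1/22 + 1/29 = 0.404937
HM = 4/0.404937 = 9.8781

HM = 9.8781


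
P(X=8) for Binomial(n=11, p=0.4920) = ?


C(11,8) = 165
p^8 = 0.003433
(1-p)^3 = 0.131097
P = 165 * 0.003433 * 0.131097 = 0.0743

P(X=8) = 0.0743


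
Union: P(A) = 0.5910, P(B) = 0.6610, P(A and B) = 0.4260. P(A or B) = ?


P(A∪B) = 0.5910 + 0.6610 - 0.4260
= 1.2520 - 0.4260
= 0.8260

P(A∪B) = 0.8260


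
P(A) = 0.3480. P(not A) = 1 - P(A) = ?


P(not A) = 1 - 0.3480 = 0.6520

P(not A) = 0.6520


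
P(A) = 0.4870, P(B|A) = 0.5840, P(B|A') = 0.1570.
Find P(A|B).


P(B) = P(B|A)*P(A) + P(B|A')*P(A')
= 0.5840*0.4870 + 0.1570*0.5130
= 0.284408 + 0.080541 = 0.364949
P(A|B) = 0.284408/0.364949 = 0.7793

P(A|B) = 0.7793


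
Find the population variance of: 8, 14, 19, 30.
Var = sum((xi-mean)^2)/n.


Mean = 17.7500
Squared deviations: 95.0625, 14.0625, 1.5625, 150.0625
Sum = 260.7500
Variance = 260.7500/4 = 65.1875

Variance = 65.1875


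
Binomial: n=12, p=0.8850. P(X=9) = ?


C(12,9) = 220
p^9 = 0.333035
(1-p)^3 = 0.001521
P = 220 * 0.333035 * 0.001521 = 0.1114

P(X=9) = 0.1114


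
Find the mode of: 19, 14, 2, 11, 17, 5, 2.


Frequencies: 2:2, 5:1, 11:1, 14:1, 17:1, 19:1
Max frequency = 2
Mode = 2

Mode = 2


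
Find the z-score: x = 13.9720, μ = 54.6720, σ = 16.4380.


z = (13.9720 - 54.6720)/16.4380
= -40.7000/16.4380
= -2.4760

z = -2.4760


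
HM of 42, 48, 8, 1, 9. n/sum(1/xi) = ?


Sum of reciprocals = 1/42 + 1/48 + 1/8 + 1/1 + 1/9 = 1.280754
HM = 5/1.280754 = 3.9040

HM = 3.9040


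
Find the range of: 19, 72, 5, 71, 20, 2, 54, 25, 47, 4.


Max = 72, Min = 2
Range = 72 - 2 = 70

Range = 70


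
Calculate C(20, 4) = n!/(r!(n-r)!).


C(20,4) = 20!/(4! × 16!)
= 2432902008176640000/(24 × 20922789888000)
= 4845

C(20,4) = 4845


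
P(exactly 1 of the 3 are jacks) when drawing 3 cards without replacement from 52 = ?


Hypergeometric: P(X=1) = C(4,1)·C(48,2) / C(52,3)
= 4 × 1128 / 22100
= 4512/22100 = 0.2042

P = 0.2042


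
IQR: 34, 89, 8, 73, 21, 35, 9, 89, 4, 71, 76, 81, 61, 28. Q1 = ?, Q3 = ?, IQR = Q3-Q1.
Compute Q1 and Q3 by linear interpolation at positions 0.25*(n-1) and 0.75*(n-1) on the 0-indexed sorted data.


Sorted: 4, 8, 9, 21, 28, 34, 35, 61, 71, 73, 76, 81, 89, 89
Q1 (25th %ile) = 22.7500
Q3 (75th %ile) = 75.2500
IQR = 75.2500 - 22.7500 = 52.5000

IQR = 52.5000


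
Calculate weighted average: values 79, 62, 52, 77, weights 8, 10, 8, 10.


Numerator = 79*8 + 62*10 + 52*8 + 77*10 = 2438
Denominator = 8 + 10 + 8 + 10 = 36
WM = 2438/36 = 67.7222

WM = 67.7222


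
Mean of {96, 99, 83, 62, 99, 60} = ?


Sum = 96 + 99 + 83 + 62 + 99 + 60 = 499
n = 6
Mean = 499/6 = 83.1667

Mean = 83.1667


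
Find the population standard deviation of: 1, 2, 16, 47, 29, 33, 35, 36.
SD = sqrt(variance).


Mean = 24.8750
Variance = 246.3594
SD = sqrt(246.3594) = 15.6958

SD = 15.6958


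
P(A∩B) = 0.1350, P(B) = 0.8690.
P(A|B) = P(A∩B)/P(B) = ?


P(A|B) = 0.1350/0.8690 = 0.1554

P(A|B) = 0.1554


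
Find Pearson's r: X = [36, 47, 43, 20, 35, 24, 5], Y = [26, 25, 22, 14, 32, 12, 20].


Mean X = 30.0000, Mean Y = 21.5714
SD X = 13.522468, SD Y = 6.455499
Cov = 45.000000
r = 45.000000/(13.522468*6.455499) = 0.5155

r = 0.5155


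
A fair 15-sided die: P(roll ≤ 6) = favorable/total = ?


Favorable outcomes (roll ≤ 6): 6
Total outcomes = 15
P = 6/15 = 0.4000

P = 0.4000


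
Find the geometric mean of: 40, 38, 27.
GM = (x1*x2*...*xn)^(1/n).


Product = 40 × 38 × 27 = 41040
GM = 41040^(1/3) = 34.4934

GM = 34.4934


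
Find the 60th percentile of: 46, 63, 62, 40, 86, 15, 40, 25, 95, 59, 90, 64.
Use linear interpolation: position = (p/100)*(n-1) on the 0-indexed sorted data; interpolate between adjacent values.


Sorted: 15, 25, 40, 40, 46, 59, 62, 63, 64, 86, 90, 95
n = 12
Index = 60/100 * 11 = 6.6000
Lower = data[6] = 62, Upper = data[7] = 63
P60 = 62 + 0.6000*(1) = 62.6000

P60 = 62.6000


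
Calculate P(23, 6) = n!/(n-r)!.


P(23,6) = 23!/17!
= 25852016738884976640000/355687428096000
= 72681840

P(23,6) = 72681840


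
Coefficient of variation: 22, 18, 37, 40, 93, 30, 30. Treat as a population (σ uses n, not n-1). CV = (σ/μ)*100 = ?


Mean = 38.5714
SD = 23.3352
CV = (23.3352/38.5714)*100 = 60.4986%

CV = 60.4986%


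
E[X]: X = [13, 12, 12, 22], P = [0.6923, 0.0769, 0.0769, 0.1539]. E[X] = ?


E[X] = 13*0.6923 + 12*0.0769 + 12*0.0769 + 22*0.1539
= 8.9999 + 0.9228 + 0.9228 + 3.3858
= 14.2313

E[X] = 14.2313


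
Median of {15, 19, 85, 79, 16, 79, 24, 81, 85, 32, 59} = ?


Sorted: 15, 16, 19, 24, 32, 59, 79, 79, 81, 85, 85
n = 11 (odd)
Middle value = 59

Median = 59


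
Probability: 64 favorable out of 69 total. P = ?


P = 64/69 = 0.9275

P = 0.9275


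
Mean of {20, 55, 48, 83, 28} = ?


Sum = 20 + 55 + 48 + 83 + 28 = 234
n = 5
Mean = 234/5 = 46.8000

Mean = 46.8000


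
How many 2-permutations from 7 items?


P(7,2) = 7!/5!
= 5040/120
= 42

P(7,2) = 42


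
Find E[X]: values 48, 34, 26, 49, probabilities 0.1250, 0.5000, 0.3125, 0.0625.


E[X] = 48*0.1250 + 34*0.5000 + 26*0.3125 + 49*0.0625
= 6.0000 + 17.0000 + 8.1250 + 3.0625
= 34.1875

E[X] = 34.1875


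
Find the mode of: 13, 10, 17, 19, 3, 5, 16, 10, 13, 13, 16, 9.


Frequencies: 3:1, 5:1, 9:1, 10:2, 13:3, 16:2, 17:1, 19:1
Max frequency = 3
Mode = 13

Mode = 13


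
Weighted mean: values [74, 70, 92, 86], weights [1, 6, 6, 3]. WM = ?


Numerator = 74*1 + 70*6 + 92*6 + 86*3 = 1304
Denominator = 1 + 6 + 6 + 3 = 16
WM = 1304/16 = 81.5000

WM = 81.5000


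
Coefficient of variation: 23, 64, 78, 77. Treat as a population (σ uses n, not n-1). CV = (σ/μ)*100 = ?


Mean = 60.5000
SD = 22.3439
CV = (22.3439/60.5000)*100 = 36.9321%

CV = 36.9321%


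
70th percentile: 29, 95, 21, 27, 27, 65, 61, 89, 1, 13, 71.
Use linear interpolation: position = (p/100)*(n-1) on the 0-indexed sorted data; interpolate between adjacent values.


Sorted: 1, 13, 21, 27, 27, 29, 61, 65, 71, 89, 95
n = 11
Index = 70/100 * 10 = 7.0000
Lower = data[7] = 65, Upper = data[8] = 71
P70 = 65 + 0*(6) = 65.0000

P70 = 65.0000


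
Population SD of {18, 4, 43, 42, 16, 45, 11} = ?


Mean = 25.5714
Variance = 253.9592
SD = sqrt(253.9592) = 15.9361

SD = 15.9361


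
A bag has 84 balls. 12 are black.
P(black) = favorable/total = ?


P = 12/84 = 0.1429

P = 0.1429


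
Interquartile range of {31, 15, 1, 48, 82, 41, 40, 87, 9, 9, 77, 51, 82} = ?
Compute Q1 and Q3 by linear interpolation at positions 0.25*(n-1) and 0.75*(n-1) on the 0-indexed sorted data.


Sorted: 1, 9, 9, 15, 31, 40, 41, 48, 51, 77, 82, 82, 87
Q1 (25th %ile) = 15.0000
Q3 (75th %ile) = 77.0000
IQR = 77.0000 - 15.0000 = 62.0000

IQR = 62.0000


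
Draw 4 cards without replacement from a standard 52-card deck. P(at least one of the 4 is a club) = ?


P(at least one) = 1 - P(none)
P(none) = (39/52) × (38/51) × (37/50) × (36/49) = 0.303818
P(at least one) = 1 - 0.303818 = 0.6962

P = 0.6962


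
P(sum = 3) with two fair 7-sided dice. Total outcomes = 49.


Total outcomes = 7×7 = 49
Favorable (sum = 3): 2
P = 2/49 = 0.0408

P = 0.0408


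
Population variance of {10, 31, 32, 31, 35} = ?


Mean = 27.8000
Squared deviations: 316.8400, 10.2400, 17.6400, 10.2400, 51.8400
Sum = 406.8000
Variance = 406.8000/5 = 81.3600

Variance = 81.3600


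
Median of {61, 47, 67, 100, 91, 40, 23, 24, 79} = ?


Sorted: 23, 24, 40, 47, 61, 67, 79, 91, 100
n = 9 (odd)
Middle value = 61

Median = 61


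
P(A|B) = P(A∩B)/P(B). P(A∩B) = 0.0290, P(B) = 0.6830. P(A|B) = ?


P(A|B) = 0.0290/0.6830 = 0.0425

P(A|B) = 0.0425


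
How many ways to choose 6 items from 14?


C(14,6) = 14!/(6! × 8!)
= 87178291200/(720 × 40320)
= 3003

C(14,6) = 3003


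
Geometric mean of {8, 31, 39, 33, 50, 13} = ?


Product = 8 × 31 × 39 × 33 × 50 × 13 = 207464400
GM = 207464400^(1/6) = 24.3308

GM = 24.3308


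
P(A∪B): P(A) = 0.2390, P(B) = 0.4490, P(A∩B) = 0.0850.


P(A∪B) = 0.2390 + 0.4490 - 0.0850
= 0.6880 - 0.0850
= 0.6030

P(A∪B) = 0.6030


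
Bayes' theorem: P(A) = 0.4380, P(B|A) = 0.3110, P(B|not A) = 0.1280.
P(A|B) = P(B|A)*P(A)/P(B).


P(B) = P(B|A)*P(A) + P(B|A')*P(A')
= 0.3110*0.4380 + 0.1280*0.5620
= 0.136218 + 0.071936 = 0.208154
P(A|B) = 0.136218/0.208154 = 0.6544

P(A|B) = 0.6544


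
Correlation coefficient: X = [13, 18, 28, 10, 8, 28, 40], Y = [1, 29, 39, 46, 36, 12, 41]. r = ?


Mean X = 20.7143, Mean Y = 29.1429
SD X = 10.832679, SD Y = 15.375570
Cov = 17.897959
r = 17.897959/(10.832679*15.375570) = 0.1075

r = 0.1075


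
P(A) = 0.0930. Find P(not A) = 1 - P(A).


P(not A) = 1 - 0.0930 = 0.9070

P(not A) = 0.9070


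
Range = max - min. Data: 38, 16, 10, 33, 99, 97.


Max = 99, Min = 10
Range = 99 - 10 = 89

Range = 89


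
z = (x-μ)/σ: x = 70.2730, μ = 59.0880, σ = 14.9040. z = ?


z = (70.2730 - 59.0880)/14.9040
= 11.1850/14.9040
= 0.7505

z = 0.7505


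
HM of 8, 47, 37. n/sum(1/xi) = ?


Sum of reciprocals = 1/8 + 1/47 + 1/37 = 0.173304
HM = 3/0.173304 = 17.3107

HM = 17.3107


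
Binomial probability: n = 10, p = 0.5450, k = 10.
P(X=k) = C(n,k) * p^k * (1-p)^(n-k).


C(10,10) = 1
p^10 = 0.002312
(1-p)^0 = 1.000000
P = 1 * 0.002312 * 1.000000 = 0.0023

P(X=10) = 0.0023


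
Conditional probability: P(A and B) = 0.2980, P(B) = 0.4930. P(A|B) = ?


P(A|B) = 0.2980/0.4930 = 0.6045

P(A|B) = 0.6045


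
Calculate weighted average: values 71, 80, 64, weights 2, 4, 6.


Numerator = 71*2 + 80*4 + 64*6 = 846
Denominator = 2 + 4 + 6 = 12
WM = 846/12 = 70.5000

WM = 70.5000


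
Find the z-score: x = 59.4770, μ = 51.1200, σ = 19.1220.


z = (59.4770 - 51.1200)/19.1220
= 8.3570/19.1220
= 0.4370

z = 0.4370


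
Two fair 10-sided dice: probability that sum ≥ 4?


Total outcomes = 10×10 = 100
Favorable (sum ≥ 4): 97
P = 97/100 = 0.9700

P = 0.9700


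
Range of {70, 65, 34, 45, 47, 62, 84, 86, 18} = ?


Max = 86, Min = 18
Range = 86 - 18 = 68

Range = 68


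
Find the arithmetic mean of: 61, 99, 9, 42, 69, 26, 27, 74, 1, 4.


Sum = 61 + 99 + 9 + 42 + 69 + 26 + 27 + 74 + 1 + 4 = 412
n = 10
Mean = 412/10 = 41.2000

Mean = 41.2000


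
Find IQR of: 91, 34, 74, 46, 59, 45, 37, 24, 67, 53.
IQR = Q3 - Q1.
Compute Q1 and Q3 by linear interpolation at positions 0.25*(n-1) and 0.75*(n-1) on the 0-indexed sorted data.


Sorted: 24, 34, 37, 45, 46, 53, 59, 67, 74, 91
Q1 (25th %ile) = 39.0000
Q3 (75th %ile) = 65.0000
IQR = 65.0000 - 39.0000 = 26.0000

IQR = 26.0000


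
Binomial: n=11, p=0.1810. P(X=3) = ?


C(11,3) = 165
p^3 = 0.005930
(1-p)^8 = 0.202428
P = 165 * 0.005930 * 0.202428 = 0.1981

P(X=3) = 0.1981


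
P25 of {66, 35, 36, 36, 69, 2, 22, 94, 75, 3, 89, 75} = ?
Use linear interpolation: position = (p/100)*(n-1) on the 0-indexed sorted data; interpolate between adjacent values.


Sorted: 2, 3, 22, 35, 36, 36, 66, 69, 75, 75, 89, 94
n = 12
Index = 25/100 * 11 = 2.7500
Lower = data[2] = 22, Upper = data[3] = 35
P25 = 22 + 0.7500*(13) = 31.7500

P25 = 31.7500


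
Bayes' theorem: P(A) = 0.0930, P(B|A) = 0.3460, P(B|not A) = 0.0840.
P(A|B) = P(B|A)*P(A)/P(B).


P(B) = P(B|A)*P(A) + P(B|A')*P(A')
= 0.3460*0.0930 + 0.0840*0.9070
= 0.032178 + 0.076188 = 0.108366
P(A|B) = 0.032178/0.108366 = 0.2969

P(A|B) = 0.2969


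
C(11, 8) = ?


C(11,8) = 11!/(8! × 3!)
= 39916800/(40320 × 6)
= 165

C(11,8) = 165


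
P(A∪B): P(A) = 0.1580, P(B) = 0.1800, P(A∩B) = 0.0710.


P(A∪B) = 0.1580 + 0.1800 - 0.0710
= 0.3380 - 0.0710
= 0.2670

P(A∪B) = 0.2670


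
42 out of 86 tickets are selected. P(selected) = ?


P = 42/86 = 0.4884

P = 0.4884


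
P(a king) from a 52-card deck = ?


4 kings in 52 cards
P = 4/52 = 0.0769

P = 0.0769


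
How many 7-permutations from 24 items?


P(24,7) = 24!/17!
= 620448401733239439360000/355687428096000
= 1744364160

P(24,7) = 1744364160


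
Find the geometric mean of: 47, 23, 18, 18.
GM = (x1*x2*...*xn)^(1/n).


Product = 47 × 23 × 18 × 18 = 350244
GM = 350244^(1/4) = 24.3272

GM = 24.3272


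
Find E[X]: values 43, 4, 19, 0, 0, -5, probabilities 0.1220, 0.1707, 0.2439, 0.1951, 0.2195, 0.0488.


E[X] = 43*0.1220 + 4*0.1707 + 19*0.2439 + 0*0.1951 + 0*0.2195 - 5*0.0488
= 5.2460 + 0.6828 + 4.6341 + 0 + 0 - 0.2440
= 10.3189

E[X] = 10.3189


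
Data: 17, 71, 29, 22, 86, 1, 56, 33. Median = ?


Sorted: 1, 17, 22, 29, 33, 56, 71, 86
n = 8 (even)
Middle values: 29 and 33
Median = (29+33)/2 = 31.0000

Median = 31.0000


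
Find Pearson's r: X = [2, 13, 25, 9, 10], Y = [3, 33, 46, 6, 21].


Mean X = 11.8000, Mean Y = 21.8000
SD X = 7.520638, SD Y = 16.216041
Cov = 112.560000
r = 112.560000/(7.520638*16.216041) = 0.9230

r = 0.9230


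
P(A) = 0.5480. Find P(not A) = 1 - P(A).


P(not A) = 1 - 0.5480 = 0.4520

P(not A) = 0.4520


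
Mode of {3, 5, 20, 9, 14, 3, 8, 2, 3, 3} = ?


Frequencies: 2:1, 3:4, 5:1, 8:1, 9:1, 14:1, 20:1
Max frequency = 4
Mode = 3

Mode = 3


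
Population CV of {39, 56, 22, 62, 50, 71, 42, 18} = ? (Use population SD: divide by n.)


Mean = 45.0000
SD = 17.3710
CV = (17.3710/45.0000)*100 = 38.6021%

CV = 38.6021%


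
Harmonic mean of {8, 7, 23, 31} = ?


Sum of reciprocals = 1/8 + 1/7 + 1/23 + 1/31 = 0.343593
HM = 4/0.343593 = 11.6417

HM = 11.6417


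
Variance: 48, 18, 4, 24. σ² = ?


Mean = 23.5000
Squared deviations: 600.2500, 30.2500, 380.2500, 0.2500
Sum = 1011.0000
Variance = 1011.0000/4 = 252.7500

Variance = 252.7500


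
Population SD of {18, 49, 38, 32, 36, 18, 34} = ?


Mean = 32.1429
Variance = 105.2653
SD = sqrt(105.2653) = 10.2599

SD = 10.2599


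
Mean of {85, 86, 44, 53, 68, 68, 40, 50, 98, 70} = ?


Sum = 85 + 86 + 44 + 53 + 68 + 68 + 40 + 50 + 98 + 70 = 662
n = 10
Mean = 662/10 = 66.2000

Mean = 66.2000


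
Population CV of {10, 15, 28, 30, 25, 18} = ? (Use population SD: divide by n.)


Mean = 21.0000
SD = 7.2111
CV = (7.2111/21.0000)*100 = 34.3386%

CV = 34.3386%


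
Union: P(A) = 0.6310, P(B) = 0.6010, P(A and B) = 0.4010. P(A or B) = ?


P(A∪B) = 0.6310 + 0.6010 - 0.4010
= 1.2320 - 0.4010
= 0.8310

P(A∪B) = 0.8310


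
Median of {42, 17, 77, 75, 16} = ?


Sorted: 16, 17, 42, 75, 77
n = 5 (odd)
Middle value = 42

Median = 42


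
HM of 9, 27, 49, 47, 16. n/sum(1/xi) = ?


Sum of reciprocals = 1/9 + 1/27 + 1/49 + 1/47 + 1/16 = 0.252333
HM = 5/0.252333 = 19.8151

HM = 19.8151


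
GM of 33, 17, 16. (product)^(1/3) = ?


Product = 33 × 17 × 16 = 8976
GM = 8976^(1/3) = 20.7823

GM = 20.7823


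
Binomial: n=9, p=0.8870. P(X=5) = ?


C(9,5) = 126
p^5 = 0.549058
(1-p)^4 = 0.000163
P = 126 * 0.549058 * 0.000163 = 0.0113

P(X=5) = 0.0113


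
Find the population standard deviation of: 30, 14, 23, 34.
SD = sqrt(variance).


Mean = 25.2500
Variance = 57.6875
SD = sqrt(57.6875) = 7.5952

SD = 7.5952


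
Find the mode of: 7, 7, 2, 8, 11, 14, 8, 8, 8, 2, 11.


Frequencies: 2:2, 7:2, 8:4, 11:2, 14:1
Max frequency = 4
Mode = 8

Mode = 8


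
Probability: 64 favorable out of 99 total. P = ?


P = 64/99 = 0.6465

P = 0.6465


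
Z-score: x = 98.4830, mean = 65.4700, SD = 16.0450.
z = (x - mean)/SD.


z = (98.4830 - 65.4700)/16.0450
= 33.0130/16.0450
= 2.0575

z = 2.0575


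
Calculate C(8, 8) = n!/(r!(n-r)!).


C(8,8) = 8!/(8! × 0!)
= 40320/(40320 × 1)
= 1

C(8,8) = 1


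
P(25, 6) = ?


P(25,6) = 25!/19!
= 15511210043330985984000000/121645100408832000
= 127512000

P(25,6) = 127512000


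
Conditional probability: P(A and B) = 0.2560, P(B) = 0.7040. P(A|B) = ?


P(A|B) = 0.2560/0.7040 = 0.3636

P(A|B) = 0.3636


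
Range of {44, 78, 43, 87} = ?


Max = 87, Min = 43
Range = 87 - 43 = 44

Range = 44


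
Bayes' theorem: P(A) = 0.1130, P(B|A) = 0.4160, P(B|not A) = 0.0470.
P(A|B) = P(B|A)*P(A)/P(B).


P(B) = P(B|A)*P(A) + P(B|A')*P(A')
= 0.4160*0.1130 + 0.0470*0.8870
= 0.047008 + 0.041689 = 0.088697
P(A|B) = 0.047008/0.088697 = 0.5300

P(A|B) = 0.5300


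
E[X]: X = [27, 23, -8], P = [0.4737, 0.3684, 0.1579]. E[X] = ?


E[X] = 27*0.4737 + 23*0.3684 - 8*0.1579
= 12.7899 + 8.4732 - 1.2632
= 19.9999

E[X] = 19.9999


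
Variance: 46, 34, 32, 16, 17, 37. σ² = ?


Mean = 30.3333
Squared deviations: 245.4444, 13.4444, 2.7778, 205.4444, 177.7778, 44.4444
Sum = 689.3333
Variance = 689.3333/6 = 114.8889

Variance = 114.8889


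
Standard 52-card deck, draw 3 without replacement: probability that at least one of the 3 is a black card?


P(at least one) = 1 - P(none)
P(none) = (26/52) × (25/51) × (24/50) = 0.117647
P(at least one) = 1 - 0.117647 = 0.8824

P = 0.8824


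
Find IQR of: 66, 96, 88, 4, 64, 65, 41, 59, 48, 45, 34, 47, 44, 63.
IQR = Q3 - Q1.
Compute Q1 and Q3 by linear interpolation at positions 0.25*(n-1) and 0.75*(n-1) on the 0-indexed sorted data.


Sorted: 4, 34, 41, 44, 45, 47, 48, 59, 63, 64, 65, 66, 88, 96
Q1 (25th %ile) = 44.2500
Q3 (75th %ile) = 64.7500
IQR = 64.7500 - 44.2500 = 20.5000

IQR = 20.5000


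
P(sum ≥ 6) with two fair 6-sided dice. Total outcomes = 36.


Total outcomes = 6×6 = 36
Favorable (sum ≥ 6): 26
P = 26/36 = 0.7222

P = 0.7222


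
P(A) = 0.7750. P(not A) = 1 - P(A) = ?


P(not A) = 1 - 0.7750 = 0.2250

P(not A) = 0.2250


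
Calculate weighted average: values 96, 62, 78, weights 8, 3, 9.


Numerator = 96*8 + 62*3 + 78*9 = 1656
Denominator = 8 + 3 + 9 = 20
WM = 1656/20 = 82.8000

WM = 82.8000


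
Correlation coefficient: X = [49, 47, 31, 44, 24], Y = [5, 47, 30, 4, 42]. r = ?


Mean X = 39.0000, Mean Y = 25.6000
SD X = 9.777525, SD Y = 18.095303
Cov = -84.800000
r = -84.800000/(9.777525*18.095303) = -0.4793

r = -0.4793


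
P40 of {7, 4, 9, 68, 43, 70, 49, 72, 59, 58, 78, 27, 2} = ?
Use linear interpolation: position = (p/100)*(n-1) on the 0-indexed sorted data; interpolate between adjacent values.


Sorted: 2, 4, 7, 9, 27, 43, 49, 58, 59, 68, 70, 72, 78
n = 13
Index = 40/100 * 12 = 4.8000
Lower = data[4] = 27, Upper = data[5] = 43
P40 = 27 + 0.8000*(16) = 39.8000

P40 = 39.8000


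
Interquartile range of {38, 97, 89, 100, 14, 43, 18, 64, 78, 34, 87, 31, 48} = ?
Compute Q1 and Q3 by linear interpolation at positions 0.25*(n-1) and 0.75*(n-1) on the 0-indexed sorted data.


Sorted: 14, 18, 31, 34, 38, 43, 48, 64, 78, 87, 89, 97, 100
Q1 (25th %ile) = 34.0000
Q3 (75th %ile) = 87.0000
IQR = 87.0000 - 34.0000 = 53.0000

IQR = 53.0000


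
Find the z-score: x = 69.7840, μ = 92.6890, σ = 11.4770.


z = (69.7840 - 92.6890)/11.4770
= -22.9050/11.4770
= -1.9957

z = -1.9957


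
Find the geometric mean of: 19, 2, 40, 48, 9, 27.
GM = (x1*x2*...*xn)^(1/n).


Product = 19 × 2 × 40 × 48 × 9 × 27 = 17729280
GM = 17729280^(1/6) = 16.1479

GM = 16.1479


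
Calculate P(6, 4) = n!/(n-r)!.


P(6,4) = 6!/2!
= 720/2
= 360

P(6,4) = 360


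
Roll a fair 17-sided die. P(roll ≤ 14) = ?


Favorable outcomes (roll ≤ 14): 14
Total outcomes = 17
P = 14/17 = 0.8235

P = 0.8235


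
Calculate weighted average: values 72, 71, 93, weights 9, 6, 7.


Numerator = 72*9 + 71*6 + 93*7 = 1725
Denominator = 9 + 6 + 7 = 22
WM = 1725/22 = 78.4091

WM = 78.4091


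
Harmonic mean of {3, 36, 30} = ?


Sum of reciprocals = 1/3 + 1/36 + 1/30 = 0.394444
HM = 3/0.394444 = 7.6056

HM = 7.6056


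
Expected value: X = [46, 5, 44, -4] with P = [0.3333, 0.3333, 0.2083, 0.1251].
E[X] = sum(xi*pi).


E[X] = 46*0.3333 + 5*0.3333 + 44*0.2083 - 4*0.1251
= 15.3318 + 1.6665 + 9.1652 - 0.5004
= 25.6631

E[X] = 25.6631


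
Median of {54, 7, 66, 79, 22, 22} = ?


Sorted: 7, 22, 22, 54, 66, 79
n = 6 (even)
Middle values: 22 and 54
Median = (22+54)/2 = 38.0000

Median = 38.0000


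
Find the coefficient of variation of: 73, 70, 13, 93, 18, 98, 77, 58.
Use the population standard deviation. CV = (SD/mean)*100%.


Mean = 62.5000
SD = 29.6184
CV = (29.6184/62.5000)*100 = 47.3895%

CV = 47.3895%


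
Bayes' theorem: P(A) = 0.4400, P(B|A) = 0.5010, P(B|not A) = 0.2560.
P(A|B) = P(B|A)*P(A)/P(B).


P(B) = P(B|A)*P(A) + P(B|A')*P(A')
= 0.5010*0.4400 + 0.2560*0.5600
= 0.220440 + 0.143360 = 0.363800
P(A|B) = 0.220440/0.363800 = 0.6059

P(A|B) = 0.6059


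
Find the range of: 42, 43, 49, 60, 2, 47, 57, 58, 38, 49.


Max = 60, Min = 2
Range = 60 - 2 = 58

Range = 58


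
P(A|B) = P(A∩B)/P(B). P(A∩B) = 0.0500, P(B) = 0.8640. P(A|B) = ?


P(A|B) = 0.0500/0.8640 = 0.0579

P(A|B) = 0.0579


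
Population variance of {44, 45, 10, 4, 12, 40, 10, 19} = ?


Mean = 23.0000
Squared deviations: 441.0000, 484.0000, 169.0000, 361.0000, 121.0000, 289.0000, 169.0000, 16.0000
Sum = 2050.0000
Variance = 2050.0000/8 = 256.2500

Variance = 256.2500


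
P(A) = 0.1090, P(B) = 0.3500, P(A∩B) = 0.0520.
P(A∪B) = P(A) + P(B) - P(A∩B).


P(A∪B) = 0.1090 + 0.3500 - 0.0520
= 0.4590 - 0.0520
= 0.4070

P(A∪B) = 0.4070


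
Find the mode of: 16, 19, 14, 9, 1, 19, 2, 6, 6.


Frequencies: 1:1, 2:1, 6:2, 9:1, 14:1, 16:1, 19:2
Max frequency = 2
Mode = 6, 19

Mode = 6, 19


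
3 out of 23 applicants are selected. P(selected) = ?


P = 3/23 = 0.1304

P = 0.1304


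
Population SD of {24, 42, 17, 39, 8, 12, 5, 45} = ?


Mean = 24.0000
Variance = 225.0000
SD = sqrt(225.0000) = 15.0000

SD = 15.0000


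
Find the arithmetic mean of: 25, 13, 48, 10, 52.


Sum = 25 + 13 + 48 + 10 + 52 = 148
n = 5
Mean = 148/5 = 29.6000

Mean = 29.6000


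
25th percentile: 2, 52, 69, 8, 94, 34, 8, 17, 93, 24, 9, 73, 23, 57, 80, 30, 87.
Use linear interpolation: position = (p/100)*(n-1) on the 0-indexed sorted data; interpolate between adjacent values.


Sorted: 2, 8, 8, 9, 17, 23, 24, 30, 34, 52, 57, 69, 73, 80, 87, 93, 94
n = 17
Index = 25/100 * 16 = 4.0000
Lower = data[4] = 17, Upper = data[5] = 23
P25 = 17 + 0*(6) = 17.0000

P25 = 17.0000


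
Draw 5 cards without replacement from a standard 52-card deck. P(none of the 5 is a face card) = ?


P(no face cards) = (40/52) × (39/51) × (38/50) × (37/49) × (36/48)
= 0.2532

P = 0.2532


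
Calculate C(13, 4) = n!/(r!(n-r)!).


C(13,4) = 13!/(4! × 9!)
= 6227020800/(24 × 362880)
= 715

C(13,4) = 715


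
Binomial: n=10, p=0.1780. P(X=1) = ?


C(10,1) = 10
p^1 = 0.178000
(1-p)^9 = 0.171335
P = 10 * 0.178000 * 0.171335 = 0.3050

P(X=1) = 0.3050


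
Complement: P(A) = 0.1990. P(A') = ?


P(not A) = 1 - 0.1990 = 0.8010

P(not A) = 0.8010


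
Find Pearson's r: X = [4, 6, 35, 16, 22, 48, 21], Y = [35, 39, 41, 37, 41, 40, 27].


Mean X = 21.7143, Mean Y = 37.1429
SD X = 14.449066, SD Y = 4.611432
Cov = 20.612245
r = 20.612245/(14.449066*4.611432) = 0.3093

r = 0.3093


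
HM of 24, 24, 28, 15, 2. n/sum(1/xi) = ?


Sum of reciprocals = 1/24 + 1/24 + 1/28 + 1/15 + 1/2 = 0.685714
HM = 5/0.685714 = 7.2917

HM = 7.2917


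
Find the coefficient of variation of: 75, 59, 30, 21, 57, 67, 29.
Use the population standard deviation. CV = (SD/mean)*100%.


Mean = 48.2857
SD = 19.6593
CV = (19.6593/48.2857)*100 = 40.7146%

CV = 40.7146%


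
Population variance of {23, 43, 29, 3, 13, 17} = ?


Mean = 21.3333
Squared deviations: 2.7778, 469.4444, 58.7778, 336.1111, 69.4444, 18.7778
Sum = 955.3333
Variance = 955.3333/6 = 159.2222

Variance = 159.2222


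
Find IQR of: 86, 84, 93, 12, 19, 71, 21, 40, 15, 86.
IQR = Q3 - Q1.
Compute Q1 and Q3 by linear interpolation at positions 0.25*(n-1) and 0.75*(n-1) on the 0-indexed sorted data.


Sorted: 12, 15, 19, 21, 40, 71, 84, 86, 86, 93
Q1 (25th %ile) = 19.5000
Q3 (75th %ile) = 85.5000
IQR = 85.5000 - 19.5000 = 66.0000

IQR = 66.0000


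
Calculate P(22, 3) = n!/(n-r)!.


P(22,3) = 22!/19!
= 1124000727777607680000/121645100408832000
= 9240

P(22,3) = 9240


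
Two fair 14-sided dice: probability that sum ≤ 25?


Total outcomes = 14×14 = 196
Favorable (sum ≤ 25): 190
P = 190/196 = 0.9694

P = 0.9694


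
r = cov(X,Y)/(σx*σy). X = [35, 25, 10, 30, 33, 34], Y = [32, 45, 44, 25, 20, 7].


Mean X = 27.8333, Mean Y = 28.8333
SD X = 8.629729, SD Y = 13.359350
Cov = -80.361111
r = -80.361111/(8.629729*13.359350) = -0.6970

r = -0.6970


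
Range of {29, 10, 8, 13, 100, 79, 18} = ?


Max = 100, Min = 8
Range = 100 - 8 = 92

Range = 92


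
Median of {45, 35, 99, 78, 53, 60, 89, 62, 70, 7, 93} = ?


Sorted: 7, 35, 45, 53, 60, 62, 70, 78, 89, 93, 99
n = 11 (odd)
Middle value = 62

Median = 62


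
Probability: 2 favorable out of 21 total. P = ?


P = 2/21 = 0.0952

P = 0.0952


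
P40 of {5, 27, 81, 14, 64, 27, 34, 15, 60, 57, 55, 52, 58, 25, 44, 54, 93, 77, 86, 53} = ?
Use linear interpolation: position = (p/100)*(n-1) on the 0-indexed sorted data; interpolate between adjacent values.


Sorted: 5, 14, 15, 25, 27, 27, 34, 44, 52, 53, 54, 55, 57, 58, 60, 64, 77, 81, 86, 93
n = 20
Index = 40/100 * 19 = 7.6000
Lower = data[7] = 44, Upper = data[8] = 52
P40 = 44 + 0.6000*(8) = 48.8000

P40 = 48.8000


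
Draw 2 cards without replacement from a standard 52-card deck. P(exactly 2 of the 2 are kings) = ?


Hypergeometric: P(X=2) = C(4,2)·C(48,0) / C(52,2)
= 6 × 1 / 1326
= 6/1326 = 0.0045

P = 0.0045


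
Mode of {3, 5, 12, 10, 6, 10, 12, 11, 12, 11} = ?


Frequencies: 3:1, 5:1, 6:1, 10:2, 11:2, 12:3
Max frequency = 3
Mode = 12

Mode = 12


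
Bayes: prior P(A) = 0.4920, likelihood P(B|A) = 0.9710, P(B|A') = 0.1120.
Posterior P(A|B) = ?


P(B) = P(B|A)*P(A) + P(B|A')*P(A')
= 0.9710*0.4920 + 0.1120*0.5080
= 0.477732 + 0.056896 = 0.534628
P(A|B) = 0.477732/0.534628 = 0.8936

P(A|B) = 0.8936


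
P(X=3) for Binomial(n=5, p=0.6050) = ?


C(5,3) = 10
p^3 = 0.221445
(1-p)^2 = 0.156025
P = 10 * 0.221445 * 0.156025 = 0.3455

P(X=3) = 0.3455


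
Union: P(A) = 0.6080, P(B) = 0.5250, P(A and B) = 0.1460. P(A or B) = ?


P(A∪B) = 0.6080 + 0.5250 - 0.1460
= 1.1330 - 0.1460
= 0.9870

P(A∪B) = 0.9870


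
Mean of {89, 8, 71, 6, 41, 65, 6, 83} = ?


Sum = 89 + 8 + 71 + 6 + 41 + 65 + 6 + 83 = 369
n = 8
Mean = 369/8 = 46.1250

Mean = 46.1250


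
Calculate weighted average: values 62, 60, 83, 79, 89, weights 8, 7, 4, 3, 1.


Numerator = 62*8 + 60*7 + 83*4 + 79*3 + 89*1 = 1574
Denominator = 8 + 7 + 4 + 3 + 1 = 23
WM = 1574/23 = 68.4348

WM = 68.4348


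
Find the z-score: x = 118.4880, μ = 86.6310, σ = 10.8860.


z = (118.4880 - 86.6310)/10.8860
= 31.8570/10.8860
= 2.9264

z = 2.9264


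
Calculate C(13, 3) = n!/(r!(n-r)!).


C(13,3) = 13!/(3! × 10!)
= 6227020800/(6 × 3628800)
= 286

C(13,3) = 286


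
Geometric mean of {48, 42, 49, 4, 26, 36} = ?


Product = 48 × 42 × 49 × 4 × 26 × 36 = 369847296
GM = 369847296^(1/6) = 26.7919

GM = 26.7919


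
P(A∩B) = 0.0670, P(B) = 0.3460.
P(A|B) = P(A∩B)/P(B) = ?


P(A|B) = 0.0670/0.3460 = 0.1936

P(A|B) = 0.1936


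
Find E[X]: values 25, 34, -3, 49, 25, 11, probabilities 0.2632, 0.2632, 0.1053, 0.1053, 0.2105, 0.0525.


E[X] = 25*0.2632 + 34*0.2632 - 3*0.1053 + 49*0.1053 + 25*0.2105 + 11*0.0525
= 6.5800 + 8.9488 - 0.3159 + 5.1597 + 5.2625 + 0.5775
= 26.2126

E[X] = 26.2126


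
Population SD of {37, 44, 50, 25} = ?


Mean = 39.0000
Variance = 86.5000
SD = sqrt(86.5000) = 9.3005

SD = 9.3005


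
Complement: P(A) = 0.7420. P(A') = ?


P(not A) = 1 - 0.7420 = 0.2580

P(not A) = 0.2580


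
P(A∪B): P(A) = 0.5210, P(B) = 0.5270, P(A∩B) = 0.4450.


P(A∪B) = 0.5210 + 0.5270 - 0.4450
= 1.0480 - 0.4450
= 0.6030

P(A∪B) = 0.6030


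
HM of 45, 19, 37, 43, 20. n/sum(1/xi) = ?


Sum of reciprocals = 1/45 + 1/19 + 1/37 + 1/43 + 1/20 = 0.175137
HM = 5/0.175137 = 28.5491

HM = 28.5491


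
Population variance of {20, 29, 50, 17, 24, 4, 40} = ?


Mean = 26.2857
Squared deviations: 39.5102, 7.3673, 562.3673, 86.2245, 5.2245, 496.6531, 188.0816
Sum = 1385.4286
Variance = 1385.4286/7 = 197.9184

Variance = 197.9184


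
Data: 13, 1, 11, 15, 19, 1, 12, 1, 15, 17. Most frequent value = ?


Frequencies: 1:3, 11:1, 12:1, 13:1, 15:2, 17:1, 19:1
Max frequency = 3
Mode = 1

Mode = 1


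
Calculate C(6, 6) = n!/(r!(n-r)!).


C(6,6) = 6!/(6! × 0!)
= 720/(720 × 1)
= 1

C(6,6) = 1


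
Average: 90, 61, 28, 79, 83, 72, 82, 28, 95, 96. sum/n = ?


Sum = 90 + 61 + 28 + 79 + 83 + 72 + 82 + 28 + 95 + 96 = 714
n = 10
Mean = 714/10 = 71.4000

Mean = 71.4000


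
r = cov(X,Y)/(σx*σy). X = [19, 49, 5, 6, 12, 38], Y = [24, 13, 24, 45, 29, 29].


Mean X = 21.5000, Mean Y = 27.3333
SD X = 16.520190, SD Y = 9.533566
Cov = -98.833333
r = -98.833333/(16.520190*9.533566) = -0.6275

r = -0.6275


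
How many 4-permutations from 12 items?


P(12,4) = 12!/8!
= 479001600/40320
= 11880

P(12,4) = 11880


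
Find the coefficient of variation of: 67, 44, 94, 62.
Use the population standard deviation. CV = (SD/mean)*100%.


Mean = 66.7500
SD = 17.9077
CV = (17.9077/66.7500)*100 = 26.8281%

CV = 26.8281%


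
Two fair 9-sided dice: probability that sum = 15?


Total outcomes = 9×9 = 81
Favorable (sum = 15): 4
P = 4/81 = 0.0494

P = 0.0494


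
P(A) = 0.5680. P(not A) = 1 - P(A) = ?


P(not A) = 1 - 0.5680 = 0.4320

P(not A) = 0.4320


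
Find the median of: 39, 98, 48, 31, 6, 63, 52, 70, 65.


Sorted: 6, 31, 39, 48, 52, 63, 65, 70, 98
n = 9 (odd)
Middle value = 52

Median = 52


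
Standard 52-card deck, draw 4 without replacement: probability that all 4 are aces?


P(all aces) = (4/52) × (3/51) × (2/50) × (1/49)
= 3.6938e-06

P = 3.6938e-06


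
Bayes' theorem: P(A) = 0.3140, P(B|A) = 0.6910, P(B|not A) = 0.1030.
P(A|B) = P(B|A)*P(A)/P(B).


P(B) = P(B|A)*P(A) + P(B|A')*P(A')
= 0.6910*0.3140 + 0.1030*0.6860
= 0.216974 + 0.070658 = 0.287632
P(A|B) = 0.216974/0.287632 = 0.7543

P(A|B) = 0.7543


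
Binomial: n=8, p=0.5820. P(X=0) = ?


C(8,0) = 1
p^0 = 1.000000
(1-p)^8 = 0.000932
P = 1 * 1.000000 * 0.000932 = 0.0009

P(X=0) = 0.0009


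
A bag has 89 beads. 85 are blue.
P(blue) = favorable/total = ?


P = 85/89 = 0.9551

P = 0.9551


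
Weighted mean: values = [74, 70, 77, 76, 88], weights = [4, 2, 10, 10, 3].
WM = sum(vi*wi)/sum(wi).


Numerator = 74*4 + 70*2 + 77*10 + 76*10 + 88*3 = 2230
Denominator = 4 + 2 + 10 + 10 + 3 = 29
WM = 2230/29 = 76.8966

WM = 76.8966
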